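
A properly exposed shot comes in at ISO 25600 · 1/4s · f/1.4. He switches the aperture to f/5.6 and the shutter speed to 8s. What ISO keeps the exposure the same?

ISO 12800

Aperture: f/1.4 → f/2 → f/2.8 → f/4 → f/5.6 — 4 stops narrower (darker).
Shutter speed: 1/4 → 1/2 → 1 → 2 → 4 → 8 — 5 stops slower (brighter).
Net change so far: 1 stop brighter. Offset with the ISO: 25600 → 12800.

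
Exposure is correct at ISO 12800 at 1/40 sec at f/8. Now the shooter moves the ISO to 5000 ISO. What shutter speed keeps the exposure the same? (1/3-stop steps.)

1/15s

ISO: 12800 → 10000 → 8000 → 6400 → 5000 — 1 1/3 stops lower (darker).
Need 1 1/3 stops brighter from the shutter speed: 1/40 → 1/30 → 1/25 → 1/20 → 1/15.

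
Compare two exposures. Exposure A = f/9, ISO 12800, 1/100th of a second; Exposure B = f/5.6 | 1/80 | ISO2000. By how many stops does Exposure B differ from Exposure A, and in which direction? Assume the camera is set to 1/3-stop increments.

1 stop darker

Aperture: f/9 → f/8 → f/7.1 → f/6.3 → f/5.6 — 1 1/3 stops wider (brighter).
Shutter speed: 1/100 → 1/80 — 1/3 stop longer (brighter).
ISO: 12800 → 10000 → 8000 → 6400 → 5000 → 4000 → 3200 → 2500 → 2000 — 2 2/3 stops dropped (darker).
Net: +1 1/3 +1/3 −2 2/3 = −1 stop.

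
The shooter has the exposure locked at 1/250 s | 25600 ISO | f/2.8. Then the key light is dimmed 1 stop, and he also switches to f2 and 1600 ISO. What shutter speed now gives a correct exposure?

Scene light: 1 stop darker.
Aperture: f/2.8 → f/2 — 1 stop opened up (brighter).
ISO: 25600 → 12800 → 6400 → 3200 → 1600 — 4 stops lower (darker).
Net so far: 4 stops darker. Shutter speed: 1/250 → 1/125 → 1/60 → 1/30 → 1/15.

1/15s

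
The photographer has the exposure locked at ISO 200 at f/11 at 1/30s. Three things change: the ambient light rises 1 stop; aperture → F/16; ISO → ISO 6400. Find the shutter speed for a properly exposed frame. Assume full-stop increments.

1/1000s

Scene light: 1 stop brighter.
Aperture: f/11 → f/16 — 1 stop narrower (darker).
ISO: 200 → 400 → 800 → 1600 → 3200 → 6400 — 5 stops raised (brighter).
Net so far: 5 stops brighter. Shutter speed: 1/30 → 1/60 → 1/125 → 1/250 → 1/500 → 1/1000.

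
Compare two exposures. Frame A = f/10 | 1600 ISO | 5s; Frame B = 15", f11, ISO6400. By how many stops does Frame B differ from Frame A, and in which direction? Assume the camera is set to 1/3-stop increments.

3 1/3 stops brighter

Aperture: f/10 → f/11 — 1/3 stop stopped down (darker).
Shutter speed: 5 → 6 → 8 → 10 → 13 → 15 — 1 2/3 stops longer (brighter).
ISO: 1600 → 2000 → 2500 → 3200 → 4000 → 5000 → 6400 — 2 stops higher (brighter).
Net: −1/3 +1 2/3 +2 = +3 1/3 stops.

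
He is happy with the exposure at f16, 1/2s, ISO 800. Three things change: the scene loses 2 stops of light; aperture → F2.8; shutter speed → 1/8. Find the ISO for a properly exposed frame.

ISO 400

Scene light: 2 stops darker.
Aperture: f/16 → f/11 → f/8 → f/5.6 → f/4 → f/2.8 — 5 stops opened up (brighter).
Shutter speed: 1/2 → 1/4 → 1/8 — 2 stops shorter (darker).
Net so far: 1 stop brighter. ISO: 800 → 400.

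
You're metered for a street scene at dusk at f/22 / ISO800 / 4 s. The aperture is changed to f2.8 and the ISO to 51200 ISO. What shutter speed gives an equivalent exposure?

Aperture: f/22 → f/16 → f/11 → f/8 → f/5.6 → f/4 → f/2.8 — 6 stops larger aperture (brighter).
ISO: 800 → 1600 → 3200 → 6400 → 12800 → 25600 → 51200 — 6 stops raised (brighter).
Net change so far: 12 stops brighter. Offset with the shutter speed: 4 → 2 → 1 → 1/2 → 1/4 → 1/8 → 1/15 → 1/30 → 1/60 → 1/125 → 1/250 → 1/500 → 1/1000.

1/1000s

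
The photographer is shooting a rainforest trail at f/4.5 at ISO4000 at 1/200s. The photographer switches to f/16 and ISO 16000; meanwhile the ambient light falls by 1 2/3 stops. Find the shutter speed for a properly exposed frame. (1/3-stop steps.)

1/20s

Scene light: 1 2/3 stops darker.
Aperture: f/4.5 → f/5 → f/5.6 → f/6.3 → f/7.1 → f/8 → f/9 → f/10 → f/11 → f/13 → f/14 → f/16 — 3 2/3 stops narrower (darker).
ISO: 4000 → 5000 → 6400 → 8000 → 10000 → 12800 → 16000 — 2 stops higher (brighter).
Net so far: 3 1/3 stops darker. Shutter speed: 1/200 → 1/160 → 1/125 → 1/100 → 1/80 → 1/60 → 1/50 → 1/40 → 1/30 → 1/25 → 1/20.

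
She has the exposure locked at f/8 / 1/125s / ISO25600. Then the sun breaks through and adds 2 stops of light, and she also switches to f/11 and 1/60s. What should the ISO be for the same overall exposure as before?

ISO 6400

Scene light: 2 stops brighter.
Aperture: f/8 → f/11 — 1 stop narrower (darker).
Shutter speed: 1/125 → 1/60 — 1 stop slower (brighter).
Net so far: 2 stops brighter. ISO: 25600 → 12800 → 6400.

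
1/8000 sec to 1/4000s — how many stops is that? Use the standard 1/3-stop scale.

1 stop

1/8000 → 1/6400 → 1/5000 → 1/4000 — count the steps: 3 third-stops = 1 stop.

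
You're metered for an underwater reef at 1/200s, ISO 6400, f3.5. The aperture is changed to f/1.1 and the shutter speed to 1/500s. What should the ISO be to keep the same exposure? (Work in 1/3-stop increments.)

ISO 1600

Aperture: f/3.5 → f/3.2 → f/2.8 → f/2.5 → f/2.2 → f/2 → f/1.8 → f/1.6 → f/1.4 → f/1.2 → f/1.1 — 3 1/3 stops opened up (brighter).
Shutter speed: 1/200 → 1/250 → 1/320 → 1/400 → 1/500 — 1 1/3 stops shorter (darker).
Net change so far: 2 stops brighter. Offset with the ISO: 6400 → 5000 → 4000 → 3200 → 2500 → 2000 → 1600.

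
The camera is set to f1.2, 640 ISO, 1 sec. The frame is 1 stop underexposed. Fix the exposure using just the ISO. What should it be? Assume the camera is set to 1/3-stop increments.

ISO 1250

Underexposed by 1 stop → need 1 stop brighter.
ISO: 640 → 800 → 1000 → 1250.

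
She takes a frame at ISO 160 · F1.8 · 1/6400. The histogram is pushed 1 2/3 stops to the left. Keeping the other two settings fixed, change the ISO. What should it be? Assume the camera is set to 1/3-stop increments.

ISO 500

Underexposed by 1 2/3 stops → need 1 2/3 stops brighter.
ISO: 160 → 200 → 250 → 320 → 400 → 500.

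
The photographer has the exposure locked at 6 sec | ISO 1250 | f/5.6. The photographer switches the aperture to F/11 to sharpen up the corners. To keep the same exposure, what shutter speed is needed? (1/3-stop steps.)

Aperture: f/5.6 → f/6.3 → f/7.1 → f/8 → f/9 → f/10 → f/11 — 2 stops stopped down (darker).
Need 2 stops brighter from the shutter speed: 6 → 8 → 10 → 13 → 15 → 20 → 25.

25 s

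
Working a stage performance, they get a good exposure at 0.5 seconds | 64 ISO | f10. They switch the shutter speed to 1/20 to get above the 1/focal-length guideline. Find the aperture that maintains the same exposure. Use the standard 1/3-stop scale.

f/3.2

Shutter speed: 0.5 → 0.4 → 0.3 → 1/4 → 1/5 → 1/6 → 1/8 → 1/10 → 1/13 → 1/15 → 1/20 — 3 1/3 stops shorter (darker).
Need 3 1/3 stops brighter from the aperture: f/10 → f/9 → f/8 → f/7.1 → f/6.3 → f/5.6 → f/5 → f/4.5 → f/4 → f/3.5 → f/3.2.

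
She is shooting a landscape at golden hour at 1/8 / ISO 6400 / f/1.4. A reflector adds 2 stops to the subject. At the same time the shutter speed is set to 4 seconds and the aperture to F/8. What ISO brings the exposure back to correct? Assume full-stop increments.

ISO 1600

Scene light: 2 stops brighter.
Shutter speed: 1/8 → 1/4 → 1/2 → 1 → 2 → 4 — 5 stops longer (brighter).
Aperture: f/1.4 → f/2 → f/2.8 → f/4 → f/5.6 → f/8 — 5 stops narrower (darker).
Net so far: 2 stops brighter. ISO: 6400 → 3200 → 1600.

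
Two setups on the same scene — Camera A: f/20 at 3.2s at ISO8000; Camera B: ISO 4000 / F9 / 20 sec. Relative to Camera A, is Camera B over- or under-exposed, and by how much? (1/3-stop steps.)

Aperture: f/20 → f/18 → f/16 → f/14 → f/13 → f/11 → f/10 → f/9 — 2 1/3 stops opened up (brighter).
Shutter speed: 3.2 → 4 → 5 → 6 → 8 → 10 → 13 → 15 → 20 — 2 2/3 stops slower (brighter).
ISO: 8000 → 6400 → 5000 → 4000 — 1 stop dropped (darker).
Net: +2 1/3 +2 2/3 −1 = +4 stops.

4 stops brighter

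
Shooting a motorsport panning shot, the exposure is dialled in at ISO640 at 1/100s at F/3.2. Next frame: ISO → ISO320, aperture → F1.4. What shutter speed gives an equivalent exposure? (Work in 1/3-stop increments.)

1/250s

ISO: 640 → 500 → 400 → 320 — 1 stop dropped (darker).
Aperture: f/3.2 → f/2.8 → f/2.5 → f/2.2 → f/2 → f/1.8 → f/1.6 → f/1.4 — 2 1/3 stops opened up (brighter).
Net change so far: 1 1/3 stops brighter. Offset with the shutter speed: 1/100 → 1/125 → 1/160 → 1/200 → 1/250.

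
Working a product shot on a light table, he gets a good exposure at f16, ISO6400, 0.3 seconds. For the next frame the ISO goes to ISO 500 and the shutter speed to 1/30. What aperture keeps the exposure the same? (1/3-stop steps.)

f/1.4

ISO: 6400 → 5000 → 4000 → 3200 → 2500 → 2000 → 1600 → 1250 → 1000 → 800 → 640 → 500 — 3 2/3 stops dropped (darker).
Shutter speed: 0.3 → 1/4 → 1/5 → 1/6 → 1/8 → 1/10 → 1/13 → 1/15 → 1/20 → 1/25 → 1/30 — 3 1/3 stops shorter (darker).
Net change so far: 7 stops darker. Offset with the aperture: f/16 → f/14 → f/13 → f/11 → f/10 → f/9 → f/8 → f/7.1 → f/6.3 → f/5.6 → f/5 → f/4.5 → f/4 → f/3.5 → f/3.2 → f/2.8 → f/2.5 → f/2.2 → f/2 → f/1.8 → f/1.6 → f/1.4.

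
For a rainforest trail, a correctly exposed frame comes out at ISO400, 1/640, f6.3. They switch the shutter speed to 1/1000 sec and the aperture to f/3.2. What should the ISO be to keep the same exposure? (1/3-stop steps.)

Shutter speed: 1/640 → 1/800 → 1/1000 — 2/3 stop faster (darker).
Aperture: f/6.3 → f/5.6 → f/5 → f/4.5 → f/4 → f/3.5 → f/3.2 — 2 stops wider (brighter).
Net change so far: 1 1/3 stops brighter. Offset with the ISO: 400 → 320 → 250 → 200 → 160.

ISO 160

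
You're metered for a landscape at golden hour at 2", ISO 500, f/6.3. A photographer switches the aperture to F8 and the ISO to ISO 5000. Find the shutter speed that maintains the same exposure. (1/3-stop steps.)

0.3 s

Aperture: f/6.3 → f/7.1 → f/8 — 2/3 stop smaller aperture (darker).
ISO: 500 → 640 → 800 → 1000 → 1250 → 1600 → 2000 → 2500 → 3200 → 4000 → 5000 — 3 1/3 stops higher (brighter).
Net change so far: 2 2/3 stops brighter. Offset with the shutter speed: 2 → 1.6 → 1.3 → 1 → 0.8 → 0.6 → 0.5 → 0.4 → 0.3.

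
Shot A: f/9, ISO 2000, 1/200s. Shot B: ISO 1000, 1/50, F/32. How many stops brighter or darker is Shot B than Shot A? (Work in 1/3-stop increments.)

Aperture: f/9 → f/10 → f/11 → f/13 → f/14 → f/16 → f/18 → f/20 → f/22 → f/25 → f/29 → f/32 — 3 2/3 stops stopped down (darker).
Shutter speed: 1/200 → 1/160 → 1/125 → 1/100 → 1/80 → 1/60 → 1/50 — 2 stops slower (brighter).
ISO: 2000 → 1600 → 1250 → 1000 — 1 stop lower (darker).
Net: −3 2/3 +2 −1 = −2 2/3 stops.

2 2/3 stops darker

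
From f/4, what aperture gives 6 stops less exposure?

f/32

Aperture: f/4 → f/5.6 → f/8 → f/11 → f/16 → f/22 → f/32 — 6 stops smaller aperture (darker).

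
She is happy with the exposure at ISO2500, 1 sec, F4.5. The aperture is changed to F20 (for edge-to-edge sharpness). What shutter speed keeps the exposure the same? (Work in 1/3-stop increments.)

Aperture: f/4.5 → f/5 → f/5.6 → f/6.3 → f/7.1 → f/8 → f/9 → f/10 → f/11 → f/13 → f/14 → f/16 → f/18 → f/20 — 4 1/3 stops narrower (darker).
Need 4 1/3 stops brighter from the shutter speed: 1 → 1.3 → 1.6 → 2 → 2.5 → 3.2 → 4 → 5 → 6 → 8 → 10 → 13 → 15 → 20.

20 s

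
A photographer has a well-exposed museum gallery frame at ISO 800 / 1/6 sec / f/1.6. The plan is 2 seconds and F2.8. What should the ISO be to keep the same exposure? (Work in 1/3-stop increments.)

ISO 200

Shutter speed: 1/6 → 1/5 → 1/4 → 0.3 → 0.4 → 0.5 → 0.6 → 0.8 → 1 → 1.3 → 1.6 → 2 — 3 2/3 stops longer (brighter).
Aperture: f/1.6 → f/1.8 → f/2 → f/2.2 → f/2.5 → f/2.8 — 1 2/3 stops smaller aperture (darker).
Net change so far: 2 stops brighter. Offset with the ISO: 800 → 640 → 500 → 400 → 320 → 250 → 200.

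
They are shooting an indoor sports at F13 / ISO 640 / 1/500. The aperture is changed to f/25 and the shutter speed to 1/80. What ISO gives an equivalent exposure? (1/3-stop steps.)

ISO 400

Aperture: f/13 → f/14 → f/16 → f/18 → f/20 → f/22 → f/25 — 2 stops stopped down (darker).
Shutter speed: 1/500 → 1/400 → 1/320 → 1/250 → 1/200 → 1/160 → 1/125 → 1/100 → 1/80 — 2 2/3 stops longer (brighter).
Net change so far: 2/3 stop brighter. Offset with the ISO: 640 → 500 → 400.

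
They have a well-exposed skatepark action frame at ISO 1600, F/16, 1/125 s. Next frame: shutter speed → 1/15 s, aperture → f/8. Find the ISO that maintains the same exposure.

Shutter speed: 1/125 → 1/60 → 1/30 → 1/15 — 3 stops slower (brighter).
Aperture: f/16 → f/11 → f/8 — 2 stops wider (brighter).
Net change so far: 5 stops brighter. Offset with the ISO: 1600 → 800 → 400 → 200 → 100 → 50.

ISO 50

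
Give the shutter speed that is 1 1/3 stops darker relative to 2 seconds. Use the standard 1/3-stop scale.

Shutter speed: 2 → 1.6 → 1.3 → 1 → 0.8 — 1 1/3 stops faster (darker).

0.8 s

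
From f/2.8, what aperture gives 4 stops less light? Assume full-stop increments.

Aperture: f/2.8 → f/4 → f/5.6 → f/8 → f/11 — 4 stops stopped down (darker).

f/11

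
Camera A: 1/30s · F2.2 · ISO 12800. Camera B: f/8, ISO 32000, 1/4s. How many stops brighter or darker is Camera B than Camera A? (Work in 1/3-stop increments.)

2/3 stop brighter

Aperture: f/2.2 → f/2.5 → f/2.8 → f/3.2 → f/3.5 → f/4 → f/4.5 → f/5 → f/5.6 → f/6.3 → f/7.1 → f/8 — 3 2/3 stops stopped down (darker).
Shutter speed: 1/30 → 1/25 → 1/20 → 1/15 → 1/13 → 1/10 → 1/8 → 1/6 → 1/5 → 1/4 — 3 stops slower (brighter).
ISO: 12800 → 16000 → 20000 → 25600 → 32000 — 1 1/3 stops raised (brighter).
Net: −3 2/3 +3 +1 1/3 = +2/3 stops.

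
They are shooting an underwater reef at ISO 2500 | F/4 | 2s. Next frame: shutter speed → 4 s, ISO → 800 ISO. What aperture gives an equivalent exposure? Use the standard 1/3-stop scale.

Shutter speed: 2 → 2.5 → 3.2 → 4 — 1 stop slower (brighter).
ISO: 2500 → 2000 → 1600 → 1250 → 1000 → 800 — 1 2/3 stops dropped (darker).
Net change so far: 2/3 stop darker. Offset with the aperture: f/4 → f/3.5 → f/3.2.

f/3.2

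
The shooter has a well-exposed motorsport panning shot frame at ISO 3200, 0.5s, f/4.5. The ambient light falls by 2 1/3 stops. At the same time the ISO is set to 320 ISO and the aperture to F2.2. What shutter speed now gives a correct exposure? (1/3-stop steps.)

6 s

Scene light: 2 1/3 stops darker.
ISO: 3200 → 2500 → 2000 → 1600 → 1250 → 1000 → 800 → 640 → 500 → 400 → 320 — 3 1/3 stops dropped (darker).
Aperture: f/4.5 → f/4 → f/3.5 → f/3.2 → f/2.8 → f/2.5 → f/2.2 — 2 stops larger aperture (brighter).
Net so far: 3 2/3 stops darker. Shutter speed: 0.5 → 0.6 → 0.8 → 1 → 1.3 → 1.6 → 2 → 2.5 → 3.2 → 4 → 5 → 6.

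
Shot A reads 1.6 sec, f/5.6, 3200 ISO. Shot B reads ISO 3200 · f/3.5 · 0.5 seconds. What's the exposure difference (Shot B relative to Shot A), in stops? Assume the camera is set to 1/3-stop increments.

1/3 stop darker

Aperture: f/5.6 → f/5 → f/4.5 → f/4 → f/3.5 — 1 1/3 stops larger aperture (brighter).
Shutter speed: 1.6 → 1.3 → 1 → 0.8 → 0.6 → 0.5 — 1 2/3 stops faster (darker).
ISO: unchanged.
Net: +1 1/3 −1 2/3 = −1/3 stops.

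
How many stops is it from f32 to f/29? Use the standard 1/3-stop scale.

1/3 stop

f/32 → f/29 — count the steps: 1 third-stops = 1/3 stop.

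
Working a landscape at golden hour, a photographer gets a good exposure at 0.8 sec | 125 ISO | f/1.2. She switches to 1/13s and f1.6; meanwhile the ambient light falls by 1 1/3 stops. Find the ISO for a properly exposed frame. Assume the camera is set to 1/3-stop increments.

Scene light: 1 1/3 stops darker.
Shutter speed: 0.8 → 0.6 → 0.5 → 0.4 → 0.3 → 1/4 → 1/5 → 1/6 → 1/8 → 1/10 → 1/13 — 3 1/3 stops shorter (darker).
Aperture: f/1.2 → f/1.4 → f/1.6 — 2/3 stop smaller aperture (darker).
Net so far: 5 1/3 stops darker. ISO: 125 → 160 → 200 → 250 → 320 → 400 → 500 → 640 → 800 → 1000 → 1250 → 1600 → 2000 → 2500 → 3200 → 4000 → 5000.

ISO 5000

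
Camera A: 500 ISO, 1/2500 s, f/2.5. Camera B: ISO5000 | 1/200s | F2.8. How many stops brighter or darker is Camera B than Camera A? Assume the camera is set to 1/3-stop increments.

Aperture: f/2.5 → f/2.8 — 1/3 stop narrower (darker).
Shutter speed: 1/2500 → 1/2000 → 1/1600 → 1/1250 → 1/1000 → 1/800 → 1/640 → 1/500 → 1/400 → 1/320 → 1/250 → 1/200 — 3 2/3 stops longer (brighter).
ISO: 500 → 640 → 800 → 1000 → 1250 → 1600 → 2000 → 2500 → 3200 → 4000 → 5000 — 3 1/3 stops raised (brighter).
Net: −1/3 +3 2/3 +3 1/3 = +6 2/3 stops.

6 2/3 stops brighter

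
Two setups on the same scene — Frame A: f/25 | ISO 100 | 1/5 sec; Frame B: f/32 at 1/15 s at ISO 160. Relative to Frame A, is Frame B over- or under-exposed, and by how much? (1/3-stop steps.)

Aperture: f/25 → f/29 → f/32 — 2/3 stop narrower (darker).
Shutter speed: 1/5 → 1/6 → 1/8 → 1/10 → 1/13 → 1/15 — 1 2/3 stops shorter (darker).
ISO: 100 → 125 → 160 — 2/3 stop higher (brighter).
Net: −2/3 −1 2/3 +2/3 = −1 2/3 stops.

1 2/3 stops darker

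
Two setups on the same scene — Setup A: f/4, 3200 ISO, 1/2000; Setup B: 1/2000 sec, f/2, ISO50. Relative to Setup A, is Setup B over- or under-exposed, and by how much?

4 stops darker

Aperture: f/4 → f/2.8 → f/2 — 2 stops wider (brighter).
Shutter speed: unchanged.
ISO: 3200 → 1600 → 800 → 400 → 200 → 100 → 50 — 6 stops dropped (darker).
Net: +2 −6 = −4 stops.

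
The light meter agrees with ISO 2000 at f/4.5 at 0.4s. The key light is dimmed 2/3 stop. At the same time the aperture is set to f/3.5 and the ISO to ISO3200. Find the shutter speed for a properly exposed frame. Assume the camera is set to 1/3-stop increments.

Scene light: 2/3 stop darker.
Aperture: f/4.5 → f/4 → f/3.5 — 2/3 stop opened up (brighter).
ISO: 2000 → 2500 → 3200 — 2/3 stop raised (brighter).
Net so far: 2/3 stop brighter. Shutter speed: 0.4 → 0.3 → 1/4.

1/4s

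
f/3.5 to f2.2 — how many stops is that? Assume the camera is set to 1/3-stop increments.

f/3.5 → f/3.2 → f/2.8 → f/2.5 → f/2.2 — count the steps: 4 third-stops = 1 1/3 stops.

1 1/3 stops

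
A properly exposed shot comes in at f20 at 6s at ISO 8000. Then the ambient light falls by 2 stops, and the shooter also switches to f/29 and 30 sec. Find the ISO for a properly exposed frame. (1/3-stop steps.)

Scene light: 2 stops darker.
Aperture: f/20 → f/22 → f/25 → f/29 — 1 stop stopped down (darker).
Shutter speed: 6 → 8 → 10 → 13 → 15 → 20 → 25 → 30 — 2 1/3 stops longer (brighter).
Net so far: 2/3 stop darker. ISO: 8000 → 10000 → 12800.

ISO 12800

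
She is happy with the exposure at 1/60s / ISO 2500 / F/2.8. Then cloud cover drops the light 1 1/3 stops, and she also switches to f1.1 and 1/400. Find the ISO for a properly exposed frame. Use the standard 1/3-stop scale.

ISO 6400

Scene light: 1 1/3 stops darker.
Aperture: f/2.8 → f/2.5 → f/2.2 → f/2 → f/1.8 → f/1.6 → f/1.4 → f/1.2 → f/1.1 — 2 2/3 stops wider (brighter).
Shutter speed: 1/60 → 1/80 → 1/100 → 1/125 → 1/160 → 1/200 → 1/250 → 1/320 → 1/400 — 2 2/3 stops shorter (darker).
Net so far: 1 1/3 stops darker. ISO: 2500 → 3200 → 4000 → 5000 → 6400.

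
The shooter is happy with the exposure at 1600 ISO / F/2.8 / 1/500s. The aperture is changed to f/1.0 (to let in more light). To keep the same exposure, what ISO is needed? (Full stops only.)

ISO 200

Aperture: f/2.8 → f/2 → f/1.4 → f/1.0 — 3 stops larger aperture (brighter).
Need 3 stops darker from the ISO: 1600 → 800 → 400 → 200.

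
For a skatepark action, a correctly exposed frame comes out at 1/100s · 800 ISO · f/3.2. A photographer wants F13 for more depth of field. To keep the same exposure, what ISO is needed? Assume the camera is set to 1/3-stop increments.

ISO 12800

Aperture: f/3.2 → f/3.5 → f/4 → f/4.5 → f/5 → f/5.6 → f/6.3 → f/7.1 → f/8 → f/9 → f/10 → f/11 → f/13 — 4 stops smaller aperture (darker).
Need 4 stops brighter from the ISO: 800 → 1000 → 1250 → 1600 → 2000 → 2500 → 3200 → 4000 → 5000 → 6400 → 8000 → 10000 → 12800.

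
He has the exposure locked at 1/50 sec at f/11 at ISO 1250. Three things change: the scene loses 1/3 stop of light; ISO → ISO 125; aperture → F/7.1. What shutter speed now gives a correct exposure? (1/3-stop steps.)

Scene light: 1/3 stop darker.
ISO: 1250 → 1000 → 800 → 640 → 500 → 400 → 320 → 250 → 200 → 160 → 125 — 3 1/3 stops dropped (darker).
Aperture: f/11 → f/10 → f/9 → f/8 → f/7.1 — 1 1/3 stops opened up (brighter).
Net so far: 2 1/3 stops darker. Shutter speed: 1/50 → 1/40 → 1/30 → 1/25 → 1/20 → 1/15 → 1/13 → 1/10.

1/10s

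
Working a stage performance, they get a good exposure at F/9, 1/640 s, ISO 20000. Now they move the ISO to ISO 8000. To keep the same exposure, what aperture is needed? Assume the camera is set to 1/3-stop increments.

f/5.6

ISO: 20000 → 16000 → 12800 → 10000 → 8000 — 1 1/3 stops lower (darker).
Need 1 1/3 stops brighter from the aperture: f/9 → f/8 → f/7.1 → f/6.3 → f/5.6.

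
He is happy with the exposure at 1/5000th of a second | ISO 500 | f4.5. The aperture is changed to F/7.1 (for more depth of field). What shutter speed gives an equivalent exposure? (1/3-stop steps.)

1/2000s

Aperture: f/4.5 → f/5 → f/5.6 → f/6.3 → f/7.1 — 1 1/3 stops smaller aperture (darker).
Need 1 1/3 stops brighter from the shutter speed: 1/5000 → 1/4000 → 1/3200 → 1/2500 → 1/2000.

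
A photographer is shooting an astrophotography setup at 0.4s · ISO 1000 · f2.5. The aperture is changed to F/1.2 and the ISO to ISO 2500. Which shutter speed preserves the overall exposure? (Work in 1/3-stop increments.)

Aperture: f/2.5 → f/2.2 → f/2 → f/1.8 → f/1.6 → f/1.4 → f/1.2 — 2 stops larger aperture (brighter).
ISO: 1000 → 1250 → 1600 → 2000 → 2500 — 1 1/3 stops higher (brighter).
Net change so far: 3 1/3 stops brighter. Offset with the shutter speed: 0.4 → 0.3 → 1/4 → 1/5 → 1/6 → 1/8 → 1/10 → 1/13 → 1/15 → 1/20 → 1/25.

1/25s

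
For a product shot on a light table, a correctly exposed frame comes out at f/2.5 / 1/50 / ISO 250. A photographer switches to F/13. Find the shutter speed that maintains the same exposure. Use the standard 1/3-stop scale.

Aperture: f/2.5 → f/2.8 → f/3.2 → f/3.5 → f/4 → f/4.5 → f/5 → f/5.6 → f/6.3 → f/7.1 → f/8 → f/9 → f/10 → f/11 → f/13 — 4 2/3 stops smaller aperture (darker).
Need 4 2/3 stops brighter from the shutter speed: 1/50 → 1/40 → 1/30 → 1/25 → 1/20 → 1/15 → 1/13 → 1/10 → 1/8 → 1/6 → 1/5 → 1/4 → 0.3 → 0.4 → 0.5.

0.5 s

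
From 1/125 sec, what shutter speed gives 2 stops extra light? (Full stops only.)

1/30s

Shutter speed: 1/125 → 1/60 → 1/30 — 2 stops longer (brighter).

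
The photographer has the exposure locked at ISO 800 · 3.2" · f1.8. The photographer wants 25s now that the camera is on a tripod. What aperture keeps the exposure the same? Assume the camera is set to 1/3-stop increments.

f/5

Shutter speed: 3.2 → 4 → 5 → 6 → 8 → 10 → 13 → 15 → 20 → 25 — 3 stops longer (brighter).
Need 3 stops darker from the aperture: f/1.8 → f/2 → f/2.2 → f/2.5 → f/2.8 → f/3.2 → f/3.5 → f/4 → f/4.5 → f/5.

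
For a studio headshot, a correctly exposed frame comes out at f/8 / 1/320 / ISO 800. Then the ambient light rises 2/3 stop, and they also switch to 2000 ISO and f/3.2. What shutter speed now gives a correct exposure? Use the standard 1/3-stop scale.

1/8000s

Scene light: 2/3 stop brighter.
ISO: 800 → 1000 → 1250 → 1600 → 2000 — 1 1/3 stops raised (brighter).
Aperture: f/8 → f/7.1 → f/6.3 → f/5.6 → f/5 → f/4.5 → f/4 → f/3.5 → f/3.2 — 2 2/3 stops larger aperture (brighter).
Net so far: 4 2/3 stops brighter. Shutter speed: 1/320 → 1/400 → 1/500 → 1/640 → 1/800 → 1/1000 → 1/1250 → 1/1600 → 1/2000 → 1/2500 → 1/3200 → 1/4000 → 1/5000 → 1/6400 → 1/8000.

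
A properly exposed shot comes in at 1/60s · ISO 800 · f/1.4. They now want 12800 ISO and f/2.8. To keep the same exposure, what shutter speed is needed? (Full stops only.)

ISO: 800 → 1600 → 3200 → 6400 → 12800 — 4 stops raised (brighter).
Aperture: f/1.4 → f/2 → f/2.8 — 2 stops stopped down (darker).
Net change so far: 2 stops brighter. Offset with the shutter speed: 1/60 → 1/125 → 1/250.

1/250s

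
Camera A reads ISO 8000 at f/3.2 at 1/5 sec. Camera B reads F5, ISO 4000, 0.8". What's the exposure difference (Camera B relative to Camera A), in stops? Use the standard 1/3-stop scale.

Aperture: f/3.2 → f/3.5 → f/4 → f/4.5 → f/5 — 1 1/3 stops smaller aperture (darker).
Shutter speed: 1/5 → 1/4 → 0.3 → 0.4 → 0.5 → 0.6 → 0.8 — 2 stops slower (brighter).
ISO: 8000 → 6400 → 5000 → 4000 — 1 stop dropped (darker).
Net: −1 1/3 +2 −1 = −1/3 stops.

1/3 stop darker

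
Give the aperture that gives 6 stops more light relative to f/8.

Aperture: f/8 → f/5.6 → f/4 → f/2.8 → f/2 → f/1.4 → f/1.0 — 6 stops larger aperture (brighter).

f/1.0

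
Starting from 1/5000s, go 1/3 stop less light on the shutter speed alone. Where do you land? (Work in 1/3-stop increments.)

Shutter speed: 1/5000 → 1/6400 — 1/3 stop shorter (darker).

1/6400s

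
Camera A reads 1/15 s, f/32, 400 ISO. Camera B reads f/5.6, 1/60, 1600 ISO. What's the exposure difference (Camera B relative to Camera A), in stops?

5 stops brighter

Aperture: f/32 → f/22 → f/16 → f/11 → f/8 → f/5.6 — 5 stops larger aperture (brighter).
Shutter speed: 1/15 → 1/30 → 1/60 — 2 stops faster (darker).
ISO: 400 → 800 → 1600 — 2 stops raised (brighter).
Net: +5 −2 +2 = +5 stops.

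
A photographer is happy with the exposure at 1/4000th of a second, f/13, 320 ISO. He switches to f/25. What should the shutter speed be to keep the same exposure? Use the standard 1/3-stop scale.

Aperture: f/13 → f/14 → f/16 → f/18 → f/20 → f/22 → f/25 — 2 stops stopped down (darker).
Need 2 stops brighter from the shutter speed: 1/4000 → 1/3200 → 1/2500 → 1/2000 → 1/1600 → 1/1250 → 1/1000.

1/1000s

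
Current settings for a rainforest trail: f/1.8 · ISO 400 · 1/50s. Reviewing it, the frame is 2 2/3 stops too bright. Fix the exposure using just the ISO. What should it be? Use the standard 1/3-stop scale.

ISO 64

Overexposed by 2 2/3 stops → need 2 2/3 stops darker.
ISO: 400 → 320 → 250 → 200 → 160 → 125 → 100 → 80 → 64.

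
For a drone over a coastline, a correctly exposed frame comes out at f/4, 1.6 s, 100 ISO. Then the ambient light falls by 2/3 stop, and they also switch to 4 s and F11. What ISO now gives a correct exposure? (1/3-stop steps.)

ISO 500

Scene light: 2/3 stop darker.
Shutter speed: 1.6 → 2 → 2.5 → 3.2 → 4 — 1 1/3 stops longer (brighter).
Aperture: f/4 → f/4.5 → f/5 → f/5.6 → f/6.3 → f/7.1 → f/8 → f/9 → f/10 → f/11 — 3 stops smaller aperture (darker).
Net so far: 2 1/3 stops darker. ISO: 100 → 125 → 160 → 200 → 250 → 320 → 400 → 500.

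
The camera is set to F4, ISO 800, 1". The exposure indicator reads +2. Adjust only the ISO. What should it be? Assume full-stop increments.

ISO 200

Overexposed by 2 stops → need 2 stops darker.
ISO: 800 → 400 → 200.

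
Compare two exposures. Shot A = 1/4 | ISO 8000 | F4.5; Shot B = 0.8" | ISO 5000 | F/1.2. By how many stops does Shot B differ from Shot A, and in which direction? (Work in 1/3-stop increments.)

4 2/3 stops brighter

Aperture: f/4.5 → f/4 → f/3.5 → f/3.2 → f/2.8 → f/2.5 → f/2.2 → f/2 → f/1.8 → f/1.6 → f/1.4 → f/1.2 — 3 2/3 stops wider (brighter).
Shutter speed: 1/4 → 0.3 → 0.4 → 0.5 → 0.6 → 0.8 — 1 2/3 stops longer (brighter).
ISO: 8000 → 6400 → 5000 — 2/3 stop dropped (darker).
Net: +3 2/3 +1 2/3 −2/3 = +4 2/3 stops.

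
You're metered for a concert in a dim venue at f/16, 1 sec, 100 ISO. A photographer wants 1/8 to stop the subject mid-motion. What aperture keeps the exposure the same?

f/5.6

Shutter speed: 1 → 1/2 → 1/4 → 1/8 — 3 stops faster (darker).
Need 3 stops brighter from the aperture: f/16 → f/11 → f/8 → f/5.6.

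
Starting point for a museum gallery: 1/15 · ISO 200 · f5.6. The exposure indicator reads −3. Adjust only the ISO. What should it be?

ISO 1600

Underexposed by 3 stops → need 3 stops brighter.
ISO: 200 → 400 → 800 → 1600.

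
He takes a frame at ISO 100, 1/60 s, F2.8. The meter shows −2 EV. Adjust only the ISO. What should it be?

Underexposed by 2 stops → need 2 stops brighter.
ISO: 100 → 200 → 400.

ISO 400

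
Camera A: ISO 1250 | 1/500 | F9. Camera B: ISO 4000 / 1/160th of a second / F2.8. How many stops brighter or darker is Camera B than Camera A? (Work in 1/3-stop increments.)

Aperture: f/9 → f/8 → f/7.1 → f/6.3 → f/5.6 → f/5 → f/4.5 → f/4 → f/3.5 → f/3.2 → f/2.8 — 3 1/3 stops larger aperture (brighter).
Shutter speed: 1/500 → 1/400 → 1/320 → 1/250 → 1/200 → 1/160 — 1 2/3 stops longer (brighter).
ISO: 1250 → 1600 → 2000 → 2500 → 3200 → 4000 — 1 2/3 stops raised (brighter).
Net: +3 1/3 +1 2/3 +1 2/3 = +6 2/3 stops.

6 2/3 stops brighter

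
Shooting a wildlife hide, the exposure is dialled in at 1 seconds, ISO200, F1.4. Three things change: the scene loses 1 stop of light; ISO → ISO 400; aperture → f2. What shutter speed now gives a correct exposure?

2 s

Scene light: 1 stop darker.
ISO: 200 → 400 — 1 stop higher (brighter).
Aperture: f/1.4 → f/2 — 1 stop stopped down (darker).
Net so far: 1 stop darker. Shutter speed: 1 → 2.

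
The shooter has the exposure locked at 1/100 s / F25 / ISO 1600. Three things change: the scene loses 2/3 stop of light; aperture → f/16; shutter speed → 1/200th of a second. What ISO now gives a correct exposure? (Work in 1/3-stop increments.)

Scene light: 2/3 stop darker.
Aperture: f/25 → f/22 → f/20 → f/18 → f/16 — 1 1/3 stops opened up (brighter).
Shutter speed: 1/100 → 1/125 → 1/160 → 1/200 — 1 stop faster (darker).
Net so far: 1/3 stop darker. ISO: 1600 → 2000.

ISO 2000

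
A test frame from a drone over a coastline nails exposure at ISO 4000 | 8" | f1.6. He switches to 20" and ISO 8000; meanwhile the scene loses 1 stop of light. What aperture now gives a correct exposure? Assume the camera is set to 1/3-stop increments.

f/2.5

Scene light: 1 stop darker.
Shutter speed: 8 → 10 → 13 → 15 → 20 — 1 1/3 stops longer (brighter).
ISO: 4000 → 5000 → 6400 → 8000 — 1 stop higher (brighter).
Net so far: 1 1/3 stops brighter. Aperture: f/1.6 → f/1.8 → f/2 → f/2.2 → f/2.5.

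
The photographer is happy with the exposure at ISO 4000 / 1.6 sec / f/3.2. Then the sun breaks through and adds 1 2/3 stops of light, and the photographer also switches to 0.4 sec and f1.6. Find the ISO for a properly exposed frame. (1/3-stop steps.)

Scene light: 1 2/3 stops brighter.
Shutter speed: 1.6 → 1.3 → 1 → 0.8 → 0.6 → 0.5 → 0.4 — 2 stops faster (darker).
Aperture: f/3.2 → f/2.8 → f/2.5 → f/2.2 → f/2 → f/1.8 → f/1.6 — 2 stops opened up (brighter).
Net so far: 1 2/3 stops brighter. ISO: 4000 → 3200 → 2500 → 2000 → 1600 → 1250.

ISO 1250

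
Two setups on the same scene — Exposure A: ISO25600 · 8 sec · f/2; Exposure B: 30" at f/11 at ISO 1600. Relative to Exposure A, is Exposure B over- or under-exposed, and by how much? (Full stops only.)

7 stops darker

Aperture: f/2 → f/2.8 → f/4 → f/5.6 → f/8 → f/11 — 5 stops smaller aperture (darker).
Shutter speed: 8 → 15 → 30 — 2 stops longer (brighter).
ISO: 25600 → 12800 → 6400 → 3200 → 1600 — 4 stops dropped (darker).
Net: −5 +2 −4 = −7 stops.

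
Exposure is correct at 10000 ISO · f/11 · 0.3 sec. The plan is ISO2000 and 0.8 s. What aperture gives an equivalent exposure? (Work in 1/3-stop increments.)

f/8

ISO: 10000 → 8000 → 6400 → 5000 → 4000 → 3200 → 2500 → 2000 — 2 1/3 stops lower (darker).
Shutter speed: 0.3 → 0.4 → 0.5 → 0.6 → 0.8 — 1 1/3 stops longer (brighter).
Net change so far: 1 stop darker. Offset with the aperture: f/11 → f/10 → f/9 → f/8.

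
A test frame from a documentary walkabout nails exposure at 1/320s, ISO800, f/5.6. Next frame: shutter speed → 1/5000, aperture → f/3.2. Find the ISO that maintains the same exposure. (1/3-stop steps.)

Shutter speed: 1/320 → 1/400 → 1/500 → 1/640 → 1/800 → 1/1000 → 1/1250 → 1/1600 → 1/2000 → 1/2500 → 1/3200 → 1/4000 → 1/5000 — 4 stops faster (darker).
Aperture: f/5.6 → f/5 → f/4.5 → f/4 → f/3.5 → f/3.2 — 1 2/3 stops opened up (brighter).
Net change so far: 2 1/3 stops darker. Offset with the ISO: 800 → 1000 → 1250 → 1600 → 2000 → 2500 → 3200 → 4000.

ISO 4000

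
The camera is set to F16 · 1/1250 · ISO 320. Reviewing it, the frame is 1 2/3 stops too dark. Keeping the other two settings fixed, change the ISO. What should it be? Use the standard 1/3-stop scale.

ISO 1000

Underexposed by 1 2/3 stops → need 1 2/3 stops brighter.
ISO: 320 → 400 → 500 → 640 → 800 → 1000.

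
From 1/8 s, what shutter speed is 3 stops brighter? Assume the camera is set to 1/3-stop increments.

1 s

Shutter speed: 1/8 → 1/6 → 1/5 → 1/4 → 0.3 → 0.4 → 0.5 → 0.6 → 0.8 → 1 — 3 stops longer (brighter).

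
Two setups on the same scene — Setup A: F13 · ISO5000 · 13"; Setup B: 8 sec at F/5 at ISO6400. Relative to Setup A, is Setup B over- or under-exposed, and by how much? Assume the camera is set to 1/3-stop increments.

2 1/3 stops brighter

Aperture: f/13 → f/11 → f/10 → f/9 → f/8 → f/7.1 → f/6.3 → f/5.6 → f/5 — 2 2/3 stops wider (brighter).
Shutter speed: 13 → 10 → 8 — 2/3 stop shorter (darker).
ISO: 5000 → 6400 — 1/3 stop higher (brighter).
Net: +2 2/3 −2/3 +1/3 = +2 1/3 stops.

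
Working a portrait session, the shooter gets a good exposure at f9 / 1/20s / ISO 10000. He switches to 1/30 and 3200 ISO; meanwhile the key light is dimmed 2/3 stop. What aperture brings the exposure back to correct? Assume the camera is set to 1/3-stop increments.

f/3.2

Scene light: 2/3 stop darker.
Shutter speed: 1/20 → 1/25 → 1/30 — 2/3 stop shorter (darker).
ISO: 10000 → 8000 → 6400 → 5000 → 4000 → 3200 — 1 2/3 stops lower (darker).
Net so far: 3 stops darker. Aperture: f/9 → f/8 → f/7.1 → f/6.3 → f/5.6 → f/5 → f/4.5 → f/4 → f/3.5 → f/3.2.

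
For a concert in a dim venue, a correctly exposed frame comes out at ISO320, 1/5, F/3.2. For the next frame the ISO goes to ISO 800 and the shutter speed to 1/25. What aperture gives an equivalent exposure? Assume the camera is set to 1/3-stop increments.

f/2.2

ISO: 320 → 400 → 500 → 640 → 800 — 1 1/3 stops higher (brighter).
Shutter speed: 1/5 → 1/6 → 1/8 → 1/10 → 1/13 → 1/15 → 1/20 → 1/25 — 2 1/3 stops shorter (darker).
Net change so far: 1 stop darker. Offset with the aperture: f/3.2 → f/2.8 → f/2.5 → f/2.2.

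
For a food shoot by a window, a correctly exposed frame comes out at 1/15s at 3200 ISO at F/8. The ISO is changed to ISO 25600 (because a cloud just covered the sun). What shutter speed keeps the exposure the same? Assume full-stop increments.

ISO: 3200 → 6400 → 12800 → 25600 — 3 stops raised (brighter).
Need 3 stops darker from the shutter speed: 1/15 → 1/30 → 1/60 → 1/125.

1/125s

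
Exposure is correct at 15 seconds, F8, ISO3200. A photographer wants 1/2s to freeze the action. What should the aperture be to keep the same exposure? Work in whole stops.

Shutter speed: 15 → 8 → 4 → 2 → 1 → 1/2 — 5 stops shorter (darker).
Need 5 stops brighter from the aperture: f/8 → f/5.6 → f/4 → f/2.8 → f/2 → f/1.4.

f/1.4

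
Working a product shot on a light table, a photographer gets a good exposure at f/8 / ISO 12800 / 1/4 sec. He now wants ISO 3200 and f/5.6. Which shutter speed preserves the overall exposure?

1/2s

ISO: 12800 → 6400 → 3200 — 2 stops lower (darker).
Aperture: f/8 → f/5.6 — 1 stop larger aperture (brighter).
Net change so far: 1 stop darker. Offset with the shutter speed: 1/4 → 1/2.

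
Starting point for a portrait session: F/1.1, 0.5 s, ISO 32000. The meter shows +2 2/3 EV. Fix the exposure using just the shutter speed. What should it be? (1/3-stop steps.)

1/13s

Overexposed by 2 2/3 stops → need 2 2/3 stops darker.
Shutter speed: 0.5 → 0.4 → 0.3 → 1/4 → 1/5 → 1/6 → 1/8 → 1/10 → 1/13.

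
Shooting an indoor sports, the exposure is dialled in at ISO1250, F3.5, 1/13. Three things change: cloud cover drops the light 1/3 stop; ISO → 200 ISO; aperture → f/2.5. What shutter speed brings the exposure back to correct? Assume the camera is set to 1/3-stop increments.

Scene light: 1/3 stop darker.
ISO: 1250 → 1000 → 800 → 640 → 500 → 400 → 320 → 250 → 200 — 2 2/3 stops lower (darker).
Aperture: f/3.5 → f/3.2 → f/2.8 → f/2.5 — 1 stop larger aperture (brighter).
Net so far: 2 stops darker. Shutter speed: 1/13 → 1/10 → 1/8 → 1/6 → 1/5 → 1/4 → 0.3.

0.3 s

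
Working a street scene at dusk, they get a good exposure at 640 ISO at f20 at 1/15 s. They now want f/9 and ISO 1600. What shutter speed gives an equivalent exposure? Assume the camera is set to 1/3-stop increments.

1/200s

Aperture: f/20 → f/18 → f/16 → f/14 → f/13 → f/11 → f/10 → f/9 — 2 1/3 stops larger aperture (brighter).
ISO: 640 → 800 → 1000 → 1250 → 1600 — 1 1/3 stops raised (brighter).
Net change so far: 3 2/3 stops brighter. Offset with the shutter speed: 1/15 → 1/20 → 1/25 → 1/30 → 1/40 → 1/50 → 1/60 → 1/80 → 1/100 → 1/125 → 1/160 → 1/200.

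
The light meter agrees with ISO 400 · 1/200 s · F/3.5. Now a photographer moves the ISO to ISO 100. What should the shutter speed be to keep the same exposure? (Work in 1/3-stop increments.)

ISO: 400 → 320 → 250 → 200 → 160 → 125 → 100 — 2 stops lower (darker).
Need 2 stops brighter from the shutter speed: 1/200 → 1/160 → 1/125 → 1/100 → 1/80 → 1/60 → 1/50.

1/50s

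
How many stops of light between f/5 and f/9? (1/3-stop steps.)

1 2/3 stops

f/5 → f/5.6 → f/6.3 → f/7.1 → f/8 → f/9 — count the steps: 5 third-stops = 1 2/3 stops.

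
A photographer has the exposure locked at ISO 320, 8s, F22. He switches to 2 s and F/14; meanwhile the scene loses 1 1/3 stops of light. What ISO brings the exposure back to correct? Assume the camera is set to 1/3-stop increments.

ISO 1250

Scene light: 1 1/3 stops darker.
Shutter speed: 8 → 6 → 5 → 4 → 3.2 → 2.5 → 2 — 2 stops shorter (darker).
Aperture: f/22 → f/20 → f/18 → f/16 → f/14 — 1 1/3 stops opened up (brighter).
Net so far: 2 stops darker. ISO: 320 → 400 → 500 → 640 → 800 → 1000 → 1250.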